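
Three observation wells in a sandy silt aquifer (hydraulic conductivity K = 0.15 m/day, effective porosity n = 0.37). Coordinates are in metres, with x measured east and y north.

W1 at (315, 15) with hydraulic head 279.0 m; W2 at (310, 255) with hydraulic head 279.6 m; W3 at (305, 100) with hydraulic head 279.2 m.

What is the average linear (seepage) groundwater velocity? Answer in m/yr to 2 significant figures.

0.44 m/yr

Differences from W1: to W2 (Δx, Δy, Δh) = (-5, 240, +0.6); to W3 = (-10, 85, +0.2).
Solve a·Δx + b·Δy = Δh: det = (-5)·85 − (-10)·240 = 1975.
∂h/∂x = [(+0.6)·85 − (+0.2)·240] / 1975 = +0.001519
∂h/∂y = [(-5)·(+0.2) − (-10)·(+0.6)] / 1975 = +0.002532
|∇h| = √(0.001519² + 0.002532²) = 0.002953
Seepage velocity v = K·i/n = 0.15 × 0.002953 / 0.37 = 0.001197 m/day = 0.4372 m/yr.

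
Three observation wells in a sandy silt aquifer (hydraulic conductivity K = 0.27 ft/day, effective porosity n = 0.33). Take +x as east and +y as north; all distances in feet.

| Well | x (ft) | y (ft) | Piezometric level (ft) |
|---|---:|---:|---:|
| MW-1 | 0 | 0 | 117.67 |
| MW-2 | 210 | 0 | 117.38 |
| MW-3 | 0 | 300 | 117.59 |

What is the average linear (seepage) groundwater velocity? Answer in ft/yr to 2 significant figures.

0.42 ft/yr

∂h/∂x = (117.38 − 117.67) / (210 − 0) = -0.001381
∂h/∂y = (117.59 − 117.67) / (300 − 0) = -0.0002667
|∇h| = √(-0.001381² + -0.0002667²) = 0.001407
Seepage velocity v = K·i/n = 0.27 × 0.001407 / 0.33 = 0.001151 ft/day = 0.4204 ft/yr.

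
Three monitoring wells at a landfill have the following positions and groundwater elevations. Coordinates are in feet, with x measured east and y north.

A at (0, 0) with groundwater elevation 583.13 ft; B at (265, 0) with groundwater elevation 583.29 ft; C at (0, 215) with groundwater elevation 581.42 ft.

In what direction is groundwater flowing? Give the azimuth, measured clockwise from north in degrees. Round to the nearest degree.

∂h/∂x = (583.29 − 583.13) / (265 − 0) = +0.0006038
∂h/∂y = (581.42 − 583.13) / (215 − 0) = -0.007953
Flow direction (−∇h) has components (-0.0006038 E, +0.007953 N).
Azimuth = atan2(E, N) = atan2(-0.0006038, +0.007953) = 355.7° ≈ 356°.

356°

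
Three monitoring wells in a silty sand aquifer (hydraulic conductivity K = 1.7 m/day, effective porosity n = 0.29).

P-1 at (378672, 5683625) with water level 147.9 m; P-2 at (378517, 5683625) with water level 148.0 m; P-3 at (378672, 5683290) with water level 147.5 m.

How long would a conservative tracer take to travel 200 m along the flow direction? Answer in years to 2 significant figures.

69 years

∂h/∂x = (148.0 − 147.9) / (378517 − 378672) = -0.0006452
∂h/∂y = (147.5 − 147.9) / (5683290 − 5683625) = +0.001194
|∇h| = √(-0.0006452² + 0.001194²) = 0.001357
Seepage velocity v = K·i/n = 1.7 × 0.001357 / 0.29 = 0.007955 m/day.
t = 200 / 0.007955 = 2.514e+04 days = 68.8 years.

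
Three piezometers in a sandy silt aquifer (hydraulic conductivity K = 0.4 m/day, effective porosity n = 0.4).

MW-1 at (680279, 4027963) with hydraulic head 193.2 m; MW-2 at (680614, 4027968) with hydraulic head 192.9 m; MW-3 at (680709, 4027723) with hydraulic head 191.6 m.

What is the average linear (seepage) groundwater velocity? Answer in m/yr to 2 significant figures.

Taking MW-1 as reference: MW-2−MW-1 = (335, 5, -0.3); MW-3−MW-1 = (430, -240, -1.6).
Solve a·Δx + b·Δy = Δh: det = 335·(-240) − 430·5 = -82550.
∂h/∂x = [(-0.3)·(-240) − (-1.6)·5] / -82550 = -0.0009691
∂h/∂y = [335·(-1.6) − 430·(-0.3)] / -82550 = +0.004930
|∇h| = √(-0.0009691² + 0.004930²) = 0.005024
Seepage velocity v = K·i/n = 0.4 × 0.005024 / 0.4 = 0.005024 m/day = 1.835 m/yr.

1.8 m/yr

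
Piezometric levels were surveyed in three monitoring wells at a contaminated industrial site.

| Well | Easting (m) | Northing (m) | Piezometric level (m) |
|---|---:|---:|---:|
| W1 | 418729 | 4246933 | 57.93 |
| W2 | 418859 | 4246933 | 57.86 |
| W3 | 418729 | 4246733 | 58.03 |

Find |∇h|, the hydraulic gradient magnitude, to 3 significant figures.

0.000735

∂h/∂x = (57.86 − 57.93) / (418859 − 418729) = -0.0005385
∂h/∂y = (58.03 − 57.93) / (4246733 − 4246933) = -0.0005000
|∇h| = √(-0.0005385² + -0.0005000²) = 0.0007348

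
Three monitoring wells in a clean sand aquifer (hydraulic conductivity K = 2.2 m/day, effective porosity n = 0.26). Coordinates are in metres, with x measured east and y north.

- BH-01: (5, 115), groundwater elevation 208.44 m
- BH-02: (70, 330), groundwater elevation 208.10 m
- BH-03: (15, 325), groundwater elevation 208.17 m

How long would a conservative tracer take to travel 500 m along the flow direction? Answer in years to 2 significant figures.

96 years

Three-point gradient (reference BH-01): Δ to BH-02 = (65, 215, -0.34), Δ to BH-03 = (10, 210, -0.27).
∂h/∂x = -0.001161, ∂h/∂y = -0.001230 (det = 11500).
|∇h| = √(-0.001161² + -0.001230²) = 0.001691
Seepage velocity v = K·i/n = 2.2 × 0.001691 / 0.26 = 0.01431 m/day.
t = 500 / 0.01431 = 3.494e+04 days = 95.7 years.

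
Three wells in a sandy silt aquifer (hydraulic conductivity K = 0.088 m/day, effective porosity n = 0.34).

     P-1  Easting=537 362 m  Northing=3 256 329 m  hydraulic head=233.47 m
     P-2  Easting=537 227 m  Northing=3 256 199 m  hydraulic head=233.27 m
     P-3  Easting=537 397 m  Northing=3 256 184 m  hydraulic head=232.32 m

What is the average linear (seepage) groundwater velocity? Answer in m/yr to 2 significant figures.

0.79 m/yr

Taking P-1 as reference: P-2−P-1 = (-135, -130, -0.20); P-3−P-1 = (35, -145, -1.15).
Determinant of the coordinate differences = (-135)·(-145) − 35·(-130) = 24125.
∂h/∂x = [(-0.20)·(-145) − (-1.15)·(-130)] / 24125 = -0.004995
∂h/∂y = [(-135)·(-1.15) − 35·(-0.20)] / 24125 = +0.006725
|∇h| = √(-0.004995² + 0.006725²) = 0.008377
Seepage velocity v = K·i/n = 0.088 × 0.008377 / 0.34 = 0.002168 m/day = 0.7919 m/yr.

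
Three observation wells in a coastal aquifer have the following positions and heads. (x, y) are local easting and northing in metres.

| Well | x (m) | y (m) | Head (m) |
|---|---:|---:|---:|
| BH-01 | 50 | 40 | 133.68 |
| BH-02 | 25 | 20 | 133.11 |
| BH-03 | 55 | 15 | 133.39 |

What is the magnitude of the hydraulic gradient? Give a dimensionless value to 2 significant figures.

Taking BH-01 as reference: BH-02−BH-01 = (-25, -20, -0.57); BH-03−BH-01 = (5, -25, -0.29).
Determinant of the coordinate differences = (-25)·(-25) − 5·(-20) = 725.
∂h/∂x = [(-0.57)·(-25) − (-0.29)·(-20)] / 725 = +0.01166
∂h/∂y = [(-25)·(-0.29) − 5·(-0.57)] / 725 = +0.01393
|∇h| = √(0.01166² + 0.01393²) = 0.01817

0.018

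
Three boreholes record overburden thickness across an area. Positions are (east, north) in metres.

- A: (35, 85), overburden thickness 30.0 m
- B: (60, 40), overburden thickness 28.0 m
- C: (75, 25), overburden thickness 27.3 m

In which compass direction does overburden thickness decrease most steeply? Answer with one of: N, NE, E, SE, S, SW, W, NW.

S

Three-point gradient (reference A): Δ to B = (25, -45, -2.0), Δ to C = (40, -60, -2.7).
∂d/∂x = -0.005000, ∂d/∂y = +0.04167 (det = 300).
Steepest decrease is along −∇f = (+0.005000 E, -0.04167 N) → south.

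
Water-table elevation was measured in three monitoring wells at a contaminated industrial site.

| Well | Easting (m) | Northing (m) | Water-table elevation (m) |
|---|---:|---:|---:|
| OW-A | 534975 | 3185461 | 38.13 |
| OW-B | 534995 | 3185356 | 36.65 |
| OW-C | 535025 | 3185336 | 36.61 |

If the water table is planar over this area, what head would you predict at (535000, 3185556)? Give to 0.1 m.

Differences from OW-A: to OW-B (Δx, Δy, Δh) = (20, -105, -1.48); to OW-C = (50, -125, -1.52).
Solve a·Δx + b·Δy = Δh: det = 20·(-125) − 50·(-105) = 2750.
∂h/∂x = [(-1.48)·(-125) − (-1.52)·(-105)] / 2750 = +0.009236
∂h/∂y = [20·(-1.52) − 50·(-1.48)] / 2750 = +0.01585
h(535000, 3185556) = 38.13 + (+0.009236)·(25) + (+0.01585)·(95) = 38.13 +0.231 +1.506 = 39.867 m.

39.9 m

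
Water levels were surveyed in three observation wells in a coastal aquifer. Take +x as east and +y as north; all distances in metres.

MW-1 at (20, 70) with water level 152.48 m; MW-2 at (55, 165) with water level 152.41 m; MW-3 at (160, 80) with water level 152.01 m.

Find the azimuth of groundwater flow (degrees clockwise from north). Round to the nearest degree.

Differences from MW-1: to MW-2 (Δx, Δy, Δh) = (35, 95, -0.07); to MW-3 = (140, 10, -0.47).
Solve a·Δx + b·Δy = Δh: det = 35·10 − 140·95 = -12950.
∂h/∂x = [(-0.07)·10 − (-0.47)·95] / -12950 = -0.003394
∂h/∂y = [35·(-0.47) − 140·(-0.07)] / -12950 = +0.0005135
Flow direction (−∇h) has components (+0.003394 E, -0.0005135 N).
Azimuth = atan2(E, N) = atan2(+0.003394, -0.0005135) = 98.6° ≈ 099°.

099°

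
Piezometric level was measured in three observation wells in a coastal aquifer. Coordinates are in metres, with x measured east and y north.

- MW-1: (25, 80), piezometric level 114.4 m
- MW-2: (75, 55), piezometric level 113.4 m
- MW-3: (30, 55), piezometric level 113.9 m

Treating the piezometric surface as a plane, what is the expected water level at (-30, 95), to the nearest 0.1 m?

Taking MW-1 as reference: MW-2−MW-1 = (50, -25, -1.0); MW-3−MW-1 = (5, -25, -0.5).
Solve a·Δx + b·Δy = Δh: det = 50·(-25) − 5·(-25) = -1125.
∂h/∂x = [(-1.0)·(-25) − (-0.5)·(-25)] / -1125 = -0.01111
∂h/∂y = [50·(-0.5) − 5·(-1.0)] / -1125 = +0.01778
h(-30, 95) = 114.4 + (-0.01111)·(-55) + (+0.01778)·(15) = 114.4 +0.611 +0.267 = 115.278 m.

115.3 m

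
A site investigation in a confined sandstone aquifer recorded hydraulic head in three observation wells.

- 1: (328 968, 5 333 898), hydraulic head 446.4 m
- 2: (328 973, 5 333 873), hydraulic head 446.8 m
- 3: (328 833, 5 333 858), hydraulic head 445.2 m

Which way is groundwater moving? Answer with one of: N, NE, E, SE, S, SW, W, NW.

NW

Taking 1 as reference: 2−1 = (5, -25, +0.4); 3−1 = (-135, -40, -1.2).
Solve a·Δx + b·Δy = Δh: det = 5·(-40) − (-135)·(-25) = -3575.
∂h/∂x = [(+0.4)·(-40) − (-1.2)·(-25)] / -3575 = +0.01287
∂h/∂y = [5·(-1.2) − (-135)·(+0.4)] / -3575 = -0.01343
Flow = −∇h = (-0.01287 east, +0.01343 north), which points northwest.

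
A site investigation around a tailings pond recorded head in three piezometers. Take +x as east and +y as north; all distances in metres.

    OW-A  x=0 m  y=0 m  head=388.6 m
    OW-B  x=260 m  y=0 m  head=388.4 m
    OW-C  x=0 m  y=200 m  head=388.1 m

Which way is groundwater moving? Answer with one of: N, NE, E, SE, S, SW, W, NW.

N

∂h/∂x = (388.4 − 388.6) / (260 − 0) = -0.0007692
∂h/∂y = (388.1 − 388.6) / (200 − 0) = -0.002500
Flow = −∇h = (+0.0007692 east, +0.002500 north), which points north.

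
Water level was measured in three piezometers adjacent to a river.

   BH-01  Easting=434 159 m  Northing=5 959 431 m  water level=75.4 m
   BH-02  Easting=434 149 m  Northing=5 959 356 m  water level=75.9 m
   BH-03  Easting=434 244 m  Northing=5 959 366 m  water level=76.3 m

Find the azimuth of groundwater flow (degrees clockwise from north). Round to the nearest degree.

326°

Taking BH-01 as reference: BH-02−BH-01 = (-10, -75, +0.5); BH-03−BH-01 = (85, -65, +0.9).
Determinant of the coordinate differences = (-10)·(-65) − 85·(-75) = 7025.
∂h/∂x = [(+0.5)·(-65) − (+0.9)·(-75)] / 7025 = +0.004982
∂h/∂y = [(-10)·(+0.9) − 85·(+0.5)] / 7025 = -0.007331
Flow direction (−∇h) has components (-0.004982 E, +0.007331 N).
Azimuth = atan2(E, N) = atan2(-0.004982, +0.007331) = 325.8° ≈ 326°.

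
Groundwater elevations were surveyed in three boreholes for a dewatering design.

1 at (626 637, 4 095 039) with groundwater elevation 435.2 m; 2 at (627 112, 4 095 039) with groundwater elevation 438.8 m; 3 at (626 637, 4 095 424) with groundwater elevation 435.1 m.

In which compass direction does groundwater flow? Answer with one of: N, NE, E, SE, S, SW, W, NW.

∂h/∂x = (438.8 − 435.2) / (627112 − 626637) = +0.007579
∂h/∂y = (435.1 − 435.2) / (4095424 − 4095039) = -0.0002597
Flow = −∇h = (-0.007579 east, +0.0002597 north), which points west.

W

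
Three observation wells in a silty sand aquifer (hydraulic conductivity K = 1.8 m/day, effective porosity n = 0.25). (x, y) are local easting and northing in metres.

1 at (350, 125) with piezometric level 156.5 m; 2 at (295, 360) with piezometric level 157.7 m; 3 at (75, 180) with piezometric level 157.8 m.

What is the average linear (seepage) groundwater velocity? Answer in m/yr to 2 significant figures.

With h = a·x + b·y + c and 1 as origin, the differences give:
  (-55)·a + 235·b = +1.2
  (-275)·a + 55·b = +1.3
Eliminate b (×55 and ×235, subtract): 61600·a = -239.50 → a = ∂h/∂x = -0.003888
Back-substitute: b = ∂h/∂y = +0.004196.
|∇h| = √(-0.003888² + 0.004196²) = 0.00572
Seepage velocity v = K·i/n = 1.8 × 0.00572 / 0.25 = 0.04118 m/day = 15.04 m/yr.

15 m/yr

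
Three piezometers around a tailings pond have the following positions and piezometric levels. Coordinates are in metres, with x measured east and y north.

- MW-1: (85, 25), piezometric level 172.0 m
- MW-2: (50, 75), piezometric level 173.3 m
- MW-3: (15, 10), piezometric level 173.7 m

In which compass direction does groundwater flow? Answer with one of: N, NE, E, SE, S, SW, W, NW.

Taking MW-1 as reference: MW-2−MW-1 = (-35, 50, +1.3); MW-3−MW-1 = (-70, -15, +1.7).
Solve a·Δx + b·Δy = Δh: det = (-35)·(-15) − (-70)·50 = 4025.
∂h/∂x = [(+1.3)·(-15) − (+1.7)·50] / 4025 = -0.02596
∂h/∂y = [(-35)·(+1.7) − (-70)·(+1.3)] / 4025 = +0.007826
Flow = −∇h = (+0.02596 east, -0.007826 north), which points east.

E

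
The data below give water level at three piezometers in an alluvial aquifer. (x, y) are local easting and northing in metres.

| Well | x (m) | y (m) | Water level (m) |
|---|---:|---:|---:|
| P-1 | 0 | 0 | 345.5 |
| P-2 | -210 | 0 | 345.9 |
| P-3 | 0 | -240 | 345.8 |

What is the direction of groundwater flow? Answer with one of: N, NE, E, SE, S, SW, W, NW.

NE

∂h/∂x = (345.9 − 345.5) / (-210 − 0) = -0.001905
∂h/∂y = (345.8 − 345.5) / (-240 − 0) = -0.001250
Flow = −∇h = (+0.001905 east, +0.001250 north), which points northeast.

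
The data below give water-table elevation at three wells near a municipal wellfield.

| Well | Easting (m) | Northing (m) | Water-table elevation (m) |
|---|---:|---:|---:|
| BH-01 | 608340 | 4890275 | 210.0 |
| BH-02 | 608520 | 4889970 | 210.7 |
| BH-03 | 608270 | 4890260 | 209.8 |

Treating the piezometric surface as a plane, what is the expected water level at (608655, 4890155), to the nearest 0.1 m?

Differences from BH-01: to BH-02 (Δx, Δy, Δh) = (180, -305, +0.7); to BH-03 = (-70, -15, -0.2).
Solve a·Δx + b·Δy = Δh: det = 180·(-15) − (-70)·(-305) = -24050.
∂h/∂x = [(+0.7)·(-15) − (-0.2)·(-305)] / -24050 = +0.002973
∂h/∂y = [180·(-0.2) − (-70)·(+0.7)] / -24050 = -0.0005405
h(608655, 4890155) = 210.0 + (+0.002973)·(315) + (-0.0005405)·(-120) = 210.0 +0.936 +0.065 = 211.001 m.

211.0 m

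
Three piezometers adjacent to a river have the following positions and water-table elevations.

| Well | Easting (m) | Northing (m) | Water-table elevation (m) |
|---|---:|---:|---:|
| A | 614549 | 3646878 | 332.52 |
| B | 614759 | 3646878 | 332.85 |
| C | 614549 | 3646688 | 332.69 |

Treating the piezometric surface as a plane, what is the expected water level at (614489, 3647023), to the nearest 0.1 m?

∂h/∂x = (332.85 − 332.52) / (614759 − 614549) = +0.001571
∂h/∂y = (332.69 − 332.52) / (3646688 − 3646878) = -0.0008947
h(614489, 3647023) = 332.52 + (+0.001571)·(-60) + (-0.0008947)·(145) = 332.52 -0.094 -0.130 = 332.296 m.

332.3 m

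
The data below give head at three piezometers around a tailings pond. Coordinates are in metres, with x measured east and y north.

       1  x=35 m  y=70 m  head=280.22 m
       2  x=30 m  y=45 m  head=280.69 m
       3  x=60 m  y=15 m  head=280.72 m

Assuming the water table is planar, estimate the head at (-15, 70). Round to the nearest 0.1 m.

With h = a·x + b·y + c and 1 as origin, the differences give:
  (-5)·a + (-25)·b = +0.47
  25·a + (-55)·b = +0.50
Eliminate b (×(-55) and ×(-25), subtract): 900·a = -13.350 → a = ∂h/∂x = -0.01483
Back-substitute: b = ∂h/∂y = -0.01583.
h(-15, 70) = 280.22 + (-0.01483)·(-50) + (-0.01583)·(0) = 280.22 +0.742 -0.000 = 280.962 m.

281.0 m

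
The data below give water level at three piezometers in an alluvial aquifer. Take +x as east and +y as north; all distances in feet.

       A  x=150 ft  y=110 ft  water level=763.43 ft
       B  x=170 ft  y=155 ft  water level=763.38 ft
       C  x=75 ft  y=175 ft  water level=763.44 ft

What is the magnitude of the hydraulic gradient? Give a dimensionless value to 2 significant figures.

0.0011

Taking A as reference: B−A = (20, 45, -0.05); C−A = (-75, 65, +0.01).
Determinant of the coordinate differences = 20·65 − (-75)·45 = 4675.
∂h/∂x = [(-0.05)·65 − (+0.01)·45] / 4675 = -0.0007914
∂h/∂y = [20·(+0.01) − (-75)·(-0.05)] / 4675 = -0.0007594
|∇h| = √(-0.0007914² + -0.0007594²) = 0.001097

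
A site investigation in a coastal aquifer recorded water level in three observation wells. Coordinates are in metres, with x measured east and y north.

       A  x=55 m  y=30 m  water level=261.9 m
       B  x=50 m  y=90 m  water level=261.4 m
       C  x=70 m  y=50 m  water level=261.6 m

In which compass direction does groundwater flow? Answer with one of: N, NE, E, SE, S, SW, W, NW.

NE

With h = a·x + b·y + c and A as origin, the differences give:
  (-5)·a + 60·b = -0.5
  15·a + 20·b = -0.3
Eliminate b (×20 and ×60, subtract): -1000·a = 8.00 → a = ∂h/∂x = -0.008000
Back-substitute: b = ∂h/∂y = -0.009000.
Flow = −∇h = (+0.008000 east, +0.009000 north), which points northeast.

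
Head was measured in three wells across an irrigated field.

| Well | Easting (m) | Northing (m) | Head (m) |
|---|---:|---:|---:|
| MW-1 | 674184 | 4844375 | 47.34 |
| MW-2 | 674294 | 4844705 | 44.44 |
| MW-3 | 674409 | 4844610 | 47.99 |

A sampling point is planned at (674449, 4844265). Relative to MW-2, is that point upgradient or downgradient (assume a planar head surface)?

upgradient

Taking MW-1 as reference: MW-2−MW-1 = (110, 330, -2.90); MW-3−MW-1 = (225, 235, +0.65).
Solve a·Δx + b·Δy = Δh: det = 110·235 − 225·330 = -48400.
∂h/∂x = [(-2.90)·235 − (+0.65)·330] / -48400 = +0.01851
∂h/∂y = [110·(+0.65) − 225·(-2.90)] / -48400 = -0.01496
Head at (674449, 4844265) = 47.34 + (+0.01851)·(265) + (-0.01496)·(-110) = 53.89 m.
That is higher than the 44.44 m at MW-2, so the point is upgradient.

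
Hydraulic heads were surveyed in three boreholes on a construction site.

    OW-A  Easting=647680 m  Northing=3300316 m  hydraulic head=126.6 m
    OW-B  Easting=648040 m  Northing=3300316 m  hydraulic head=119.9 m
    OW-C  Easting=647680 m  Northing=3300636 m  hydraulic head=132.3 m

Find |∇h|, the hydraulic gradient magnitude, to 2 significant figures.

∂h/∂x = (119.9 − 126.6) / (648040 − 647680) = -0.01861
∂h/∂y = (132.3 − 126.6) / (3300636 − 3300316) = +0.01781
|∇h| = √(-0.01861² + 0.01781²) = 0.02576

0.026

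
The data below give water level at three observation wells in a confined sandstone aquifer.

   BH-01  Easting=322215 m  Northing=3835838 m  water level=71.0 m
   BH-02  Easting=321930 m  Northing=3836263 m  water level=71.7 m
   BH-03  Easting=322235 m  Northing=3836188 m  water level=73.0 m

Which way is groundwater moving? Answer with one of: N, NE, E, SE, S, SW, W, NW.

SW

Differences from BH-01: to BH-02 (Δx, Δy, Δh) = (-285, 425, +0.7); to BH-03 = (20, 350, +2.0).
Determinant of the coordinate differences = (-285)·350 − 20·425 = -108250.
∂h/∂x = [(+0.7)·350 − (+2.0)·425] / -108250 = +0.005589
∂h/∂y = [(-285)·(+2.0) − 20·(+0.7)] / -108250 = +0.005395
Flow = −∇h = (-0.005589 east, -0.005395 north), which points southwest.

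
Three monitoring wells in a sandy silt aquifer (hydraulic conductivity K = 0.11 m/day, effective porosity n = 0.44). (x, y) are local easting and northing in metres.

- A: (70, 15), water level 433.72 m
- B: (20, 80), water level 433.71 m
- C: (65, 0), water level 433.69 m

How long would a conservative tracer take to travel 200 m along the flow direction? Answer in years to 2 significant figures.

Three-point gradient (reference A): Δ to B = (-50, 65, -0.01), Δ to C = (-5, -15, -0.03).
∂h/∂x = +0.001953, ∂h/∂y = +0.001349 (det = 1075).
|∇h| = √(0.001953² + 0.001349²) = 0.002374
Seepage velocity v = K·i/n = 0.11 × 0.002374 / 0.44 = 0.0005935 m/day.
t = 200 / 0.0005935 = 3.37e+05 days = 923 years.

920 years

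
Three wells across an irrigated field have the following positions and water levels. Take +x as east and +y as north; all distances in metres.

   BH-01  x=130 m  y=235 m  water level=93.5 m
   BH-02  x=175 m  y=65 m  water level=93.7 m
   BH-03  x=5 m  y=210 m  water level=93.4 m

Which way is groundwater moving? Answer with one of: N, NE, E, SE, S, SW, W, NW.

NW

Differences from BH-01: to BH-02 (Δx, Δy, Δh) = (45, -170, +0.2); to BH-03 = (-125, -25, -0.1).
Determinant of the coordinate differences = 45·(-25) − (-125)·(-170) = -22375.
∂h/∂x = [(+0.2)·(-25) − (-0.1)·(-170)] / -22375 = +0.0009832
∂h/∂y = [45·(-0.1) − (-125)·(+0.2)] / -22375 = -0.0009162
Flow = −∇h = (-0.0009832 east, +0.0009162 north), which points northwest.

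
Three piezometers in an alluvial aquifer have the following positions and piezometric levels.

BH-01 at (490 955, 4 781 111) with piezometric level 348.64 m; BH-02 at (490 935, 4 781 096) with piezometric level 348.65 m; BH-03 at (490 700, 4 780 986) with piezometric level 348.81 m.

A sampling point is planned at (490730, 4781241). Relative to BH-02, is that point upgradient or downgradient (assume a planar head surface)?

upgradient

Differences from BH-01: to BH-02 (Δx, Δy, Δh) = (-20, -15, +0.01); to BH-03 = (-255, -125, +0.17).
Determinant of the coordinate differences = (-20)·(-125) − (-255)·(-15) = -1325.
∂h/∂x = [(+0.01)·(-125) − (+0.17)·(-15)] / -1325 = -0.0009811
∂h/∂y = [(-20)·(+0.17) − (-255)·(+0.01)] / -1325 = +0.0006415
Head at (490730, 4781241) = 348.64 + (-0.0009811)·(-225) + (+0.0006415)·(130) = 348.94 m.
That is higher than the 348.65 m at BH-02, so the point is upgradient.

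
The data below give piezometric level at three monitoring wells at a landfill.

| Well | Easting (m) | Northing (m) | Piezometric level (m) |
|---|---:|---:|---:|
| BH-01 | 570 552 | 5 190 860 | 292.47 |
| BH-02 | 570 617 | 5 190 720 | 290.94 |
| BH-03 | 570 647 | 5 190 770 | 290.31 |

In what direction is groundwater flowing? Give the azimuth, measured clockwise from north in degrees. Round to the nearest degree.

Differences from BH-01: to BH-02 (Δx, Δy, Δh) = (65, -140, -1.53); to BH-03 = (95, -90, -2.16).
Solve a·Δx + b·Δy = Δh: det = 65·(-90) − 95·(-140) = 7450.
∂h/∂x = [(-1.53)·(-90) − (-2.16)·(-140)] / 7450 = -0.02211
∂h/∂y = [65·(-2.16) − 95·(-1.53)] / 7450 = +0.0006644
Flow direction (−∇h) has components (+0.02211 E, -0.0006644 N).
Azimuth = atan2(E, N) = atan2(+0.02211, -0.0006644) = 91.7° ≈ 092°.

092°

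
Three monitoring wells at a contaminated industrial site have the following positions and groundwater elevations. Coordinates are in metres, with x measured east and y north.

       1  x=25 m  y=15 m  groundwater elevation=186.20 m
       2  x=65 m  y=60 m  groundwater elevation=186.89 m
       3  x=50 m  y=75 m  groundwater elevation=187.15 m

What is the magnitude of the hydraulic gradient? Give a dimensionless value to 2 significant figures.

0.016

Differences from 1: to 2 (Δx, Δy, Δh) = (40, 45, +0.69); to 3 = (25, 60, +0.95).
Solve a·Δx + b·Δy = Δh: det = 40·60 − 25·45 = 1275.
∂h/∂x = [(+0.69)·60 − (+0.95)·45] / 1275 = -0.001059
∂h/∂y = [40·(+0.95) − 25·(+0.69)] / 1275 = +0.01627
|∇h| = √(-0.001059² + 0.01627²) = 0.0163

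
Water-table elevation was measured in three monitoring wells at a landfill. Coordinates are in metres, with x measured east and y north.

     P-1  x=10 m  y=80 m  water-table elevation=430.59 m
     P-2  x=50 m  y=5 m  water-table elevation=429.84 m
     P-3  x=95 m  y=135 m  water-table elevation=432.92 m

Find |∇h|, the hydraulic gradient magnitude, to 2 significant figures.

0.024

Differences from P-1: to P-2 (Δx, Δy, Δh) = (40, -75, -0.75); to P-3 = (85, 55, +2.33).
Determinant of the coordinate differences = 40·55 − 85·(-75) = 8575.
∂h/∂x = [(-0.75)·55 − (+2.33)·(-75)] / 8575 = +0.01557
∂h/∂y = [40·(+2.33) − 85·(-0.75)] / 8575 = +0.01830
|∇h| = √(0.01557² + 0.01830²) = 0.02403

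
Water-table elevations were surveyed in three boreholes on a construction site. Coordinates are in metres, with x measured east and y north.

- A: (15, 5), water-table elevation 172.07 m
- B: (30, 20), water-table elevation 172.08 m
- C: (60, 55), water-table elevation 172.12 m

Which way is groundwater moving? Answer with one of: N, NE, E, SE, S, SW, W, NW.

Differences from A: to B (Δx, Δy, Δh) = (15, 15, +0.01); to C = (45, 50, +0.05).
Determinant of the coordinate differences = 15·50 − 45·15 = 75.
∂h/∂x = [(+0.01)·50 − (+0.05)·15] / 75 = -0.003333
∂h/∂y = [15·(+0.05) − 45·(+0.01)] / 75 = +0.004000
Flow = −∇h = (+0.003333 east, -0.004000 north), which points southeast.

SE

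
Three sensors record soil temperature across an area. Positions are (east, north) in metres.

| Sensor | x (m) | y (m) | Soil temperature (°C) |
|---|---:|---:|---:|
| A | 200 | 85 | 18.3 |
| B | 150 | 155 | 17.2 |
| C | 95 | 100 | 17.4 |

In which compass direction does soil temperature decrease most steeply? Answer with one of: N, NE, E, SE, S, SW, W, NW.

NW

Differences from A: to B (Δx, Δy, Δh) = (-50, 70, -1.1); to C = (-105, 15, -0.9).
Solve a·Δx + b·Δy = ΔT: det = (-50)·15 − (-105)·70 = 6600.
∂T/∂x = [(-1.1)·15 − (-0.9)·70] / 6600 = +0.007045
∂T/∂y = [(-50)·(-0.9) − (-105)·(-1.1)] / 6600 = -0.01068
Steepest decrease is along −∇f = (-0.007045 E, +0.01068 N) → northwest.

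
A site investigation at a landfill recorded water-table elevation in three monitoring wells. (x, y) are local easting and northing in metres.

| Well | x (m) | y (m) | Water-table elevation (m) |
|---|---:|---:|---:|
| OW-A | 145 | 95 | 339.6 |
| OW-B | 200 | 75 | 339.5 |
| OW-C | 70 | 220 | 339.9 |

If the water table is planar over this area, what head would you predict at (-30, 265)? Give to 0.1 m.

340.1 m

Taking OW-A as reference: OW-B−OW-A = (55, -20, -0.1); OW-C−OW-A = (-75, 125, +0.3).
Solve a·Δx + b·Δy = Δh: det = 55·125 − (-75)·(-20) = 5375.
∂h/∂x = [(-0.1)·125 − (+0.3)·(-20)] / 5375 = -0.001209
∂h/∂y = [55·(+0.3) − (-75)·(-0.1)] / 5375 = +0.001674
h(-30, 265) = 339.6 + (-0.001209)·(-175) + (+0.001674)·(170) = 339.6 +0.212 +0.285 = 340.096 m.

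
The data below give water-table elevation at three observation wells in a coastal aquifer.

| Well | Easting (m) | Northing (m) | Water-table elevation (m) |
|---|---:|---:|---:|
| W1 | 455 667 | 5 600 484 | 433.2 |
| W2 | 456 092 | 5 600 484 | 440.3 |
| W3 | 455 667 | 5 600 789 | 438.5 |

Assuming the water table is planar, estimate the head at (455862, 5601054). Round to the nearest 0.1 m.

∂h/∂x = (440.3 − 433.2) / (456092 − 455667) = +0.01671
∂h/∂y = (438.5 − 433.2) / (5600789 − 5600484) = +0.01738
h(455862, 5601054) = 433.2 + (+0.01671)·(195) + (+0.01738)·(570) = 433.2 +3.258 +9.905 = 446.363 m.

446.4 m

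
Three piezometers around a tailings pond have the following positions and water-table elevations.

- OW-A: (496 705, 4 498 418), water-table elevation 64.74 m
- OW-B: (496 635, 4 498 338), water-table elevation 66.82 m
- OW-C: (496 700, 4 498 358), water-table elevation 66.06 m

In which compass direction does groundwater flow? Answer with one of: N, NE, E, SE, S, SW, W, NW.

N

Taking OW-A as reference: OW-B−OW-A = (-70, -80, +2.08); OW-C−OW-A = (-5, -60, +1.32).
Determinant of the coordinate differences = (-70)·(-60) − (-5)·(-80) = 3800.
∂h/∂x = [(+2.08)·(-60) − (+1.32)·(-80)] / 3800 = -0.005053
∂h/∂y = [(-70)·(+1.32) − (-5)·(+2.08)] / 3800 = -0.02158
Flow = −∇h = (+0.005053 east, +0.02158 north), which points north.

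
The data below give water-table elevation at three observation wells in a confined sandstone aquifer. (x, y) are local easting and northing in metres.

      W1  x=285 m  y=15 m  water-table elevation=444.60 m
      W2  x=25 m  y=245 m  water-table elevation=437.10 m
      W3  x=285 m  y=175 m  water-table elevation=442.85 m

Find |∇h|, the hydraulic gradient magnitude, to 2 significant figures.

Taking W1 as reference: W2−W1 = (-260, 230, -7.50); W3−W1 = (0, 160, -1.75).
Determinant of the coordinate differences = (-260)·160 − 0·230 = -41600.
∂h/∂x = [(-7.50)·160 − (-1.75)·230] / -41600 = +0.01917
∂h/∂y = [(-260)·(-1.75) − 0·(-7.50)] / -41600 = -0.01094
|∇h| = √(0.01917² + -0.01094²) = 0.02207

0.022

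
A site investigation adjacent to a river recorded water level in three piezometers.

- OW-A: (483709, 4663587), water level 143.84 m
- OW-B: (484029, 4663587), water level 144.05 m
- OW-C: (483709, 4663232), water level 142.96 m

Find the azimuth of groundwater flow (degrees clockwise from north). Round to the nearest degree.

∂h/∂x = (144.05 − 143.84) / (484029 − 483709) = +0.0006563
∂h/∂y = (142.96 − 143.84) / (4663232 − 4663587) = +0.002479
Flow direction (−∇h) has components (-0.0006563 E, -0.002479 N).
Azimuth = atan2(E, N) = atan2(-0.0006563, -0.002479) = 194.8° ≈ 195°.

195°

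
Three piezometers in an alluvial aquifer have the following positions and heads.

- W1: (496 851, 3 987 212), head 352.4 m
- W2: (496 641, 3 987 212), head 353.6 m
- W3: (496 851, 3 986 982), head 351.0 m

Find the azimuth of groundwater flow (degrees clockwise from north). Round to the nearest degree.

137°

∂h/∂x = (353.6 − 352.4) / (496641 − 496851) = -0.005714
∂h/∂y = (351.0 − 352.4) / (3986982 − 3987212) = +0.006087
Flow direction (−∇h) has components (+0.005714 E, -0.006087 N).
Azimuth = atan2(E, N) = atan2(+0.005714, -0.006087) = 136.8° ≈ 137°.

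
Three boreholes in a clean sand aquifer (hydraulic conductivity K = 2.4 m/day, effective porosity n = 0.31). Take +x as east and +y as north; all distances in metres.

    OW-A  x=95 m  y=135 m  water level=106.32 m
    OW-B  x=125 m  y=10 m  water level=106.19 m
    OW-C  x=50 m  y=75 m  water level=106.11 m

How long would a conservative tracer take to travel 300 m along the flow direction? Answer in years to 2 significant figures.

With h = a·x + b·y + c and OW-A as origin, the differences give:
  30·a + (-125)·b = -0.13
  (-45)·a + (-60)·b = -0.21
Eliminate b (×(-60) and ×(-125), subtract): -7425·a = -18.450 → a = ∂h/∂x = +0.002485
Back-substitute: b = ∂h/∂y = +0.001636.
|∇h| = √(0.002485² + 0.001636²) = 0.002975
Seepage velocity v = K·i/n = 2.4 × 0.002975 / 0.31 = 0.02303 m/day.
t = 300 / 0.02303 = 1.303e+04 days = 35.7 years.

36 years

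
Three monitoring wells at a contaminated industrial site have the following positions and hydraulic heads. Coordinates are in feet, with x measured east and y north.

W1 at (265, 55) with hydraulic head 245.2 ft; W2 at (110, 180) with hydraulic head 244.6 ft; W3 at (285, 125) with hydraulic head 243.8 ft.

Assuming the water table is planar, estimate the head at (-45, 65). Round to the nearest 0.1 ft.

Taking W1 as reference: W2−W1 = (-155, 125, -0.6); W3−W1 = (20, 70, -1.4).
Determinant of the coordinate differences = (-155)·70 − 20·125 = -13350.
∂h/∂x = [(-0.6)·70 − (-1.4)·125] / -13350 = -0.009963
∂h/∂y = [(-155)·(-1.4) − 20·(-0.6)] / -13350 = -0.01715
h(-45, 65) = 245.2 + (-0.009963)·(-310) + (-0.01715)·(10) = 245.2 +3.088 -0.172 = 248.117 ft.

248.1 ft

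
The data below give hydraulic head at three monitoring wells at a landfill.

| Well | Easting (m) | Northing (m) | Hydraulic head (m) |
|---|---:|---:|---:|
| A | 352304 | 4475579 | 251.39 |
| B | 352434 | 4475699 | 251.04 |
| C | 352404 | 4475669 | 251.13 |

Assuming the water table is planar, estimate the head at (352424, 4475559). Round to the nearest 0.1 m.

251.6 m

With h = a·x + b·y + c and A as origin, the differences give:
  130·a + 120·b = -0.35
  100·a + 90·b = -0.26
Eliminate b (×90 and ×120, subtract): -300·a = -0.300 → a = ∂h/∂x = +0.001000
Back-substitute: b = ∂h/∂y = -0.004000.
h(352424, 4475559) = 251.39 + (+0.001000)·(120) + (-0.004000)·(-20) = 251.39 +0.120 +0.080 = 251.590 m.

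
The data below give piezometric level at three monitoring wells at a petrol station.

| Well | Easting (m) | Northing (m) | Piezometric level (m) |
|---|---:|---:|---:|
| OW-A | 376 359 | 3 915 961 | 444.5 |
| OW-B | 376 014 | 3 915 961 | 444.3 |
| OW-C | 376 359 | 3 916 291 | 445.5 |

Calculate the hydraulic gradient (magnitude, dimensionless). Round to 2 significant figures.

0.0031

∂h/∂x = (444.3 − 444.5) / (376014 − 376359) = +0.0005797
∂h/∂y = (445.5 − 444.5) / (3916291 − 3915961) = +0.003030
|∇h| = √(0.0005797² + 0.003030²) = 0.003085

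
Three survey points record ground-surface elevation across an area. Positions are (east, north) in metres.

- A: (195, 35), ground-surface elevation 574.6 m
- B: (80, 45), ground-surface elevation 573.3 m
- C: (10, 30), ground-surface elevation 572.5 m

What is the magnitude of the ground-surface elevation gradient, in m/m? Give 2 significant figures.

Differences from A: to B (Δx, Δy, Δh) = (-115, 10, -1.3); to C = (-185, -5, -2.1).
Determinant of the coordinate differences = (-115)·(-5) − (-185)·10 = 2425.
∂z/∂x = [(-1.3)·(-5) − (-2.1)·10] / 2425 = +0.01134
∂z/∂y = [(-115)·(-2.1) − (-185)·(-1.3)] / 2425 = +0.0004124
|∇f| = √(0.01134² + 0.0004124²) = 0.01135 m/m

0.011 m/m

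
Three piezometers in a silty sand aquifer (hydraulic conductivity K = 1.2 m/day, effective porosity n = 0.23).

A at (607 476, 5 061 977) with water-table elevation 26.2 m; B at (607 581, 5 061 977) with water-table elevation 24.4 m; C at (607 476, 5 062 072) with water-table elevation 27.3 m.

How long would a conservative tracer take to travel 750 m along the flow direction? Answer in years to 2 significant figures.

∂h/∂x = (24.4 − 26.2) / (607581 − 607476) = -0.01714
∂h/∂y = (27.3 − 26.2) / (5062072 − 5061977) = +0.01158
|∇h| = √(-0.01714² + 0.01158²) = 0.02069
Seepage velocity v = K·i/n = 1.2 × 0.02069 / 0.23 = 0.1079 m/day.
t = 750 / 0.1079 = 6951 days = 19 years.

19 years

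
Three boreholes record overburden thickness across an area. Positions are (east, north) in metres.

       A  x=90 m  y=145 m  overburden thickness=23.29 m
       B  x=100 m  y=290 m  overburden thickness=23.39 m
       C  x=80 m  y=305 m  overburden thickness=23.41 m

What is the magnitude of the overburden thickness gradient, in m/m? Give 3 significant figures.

0.000855 m/m

Taking A as reference: B−A = (10, 145, +0.10); C−A = (-10, 160, +0.12).
Determinant of the coordinate differences = 10·160 − (-10)·145 = 3050.
∂d/∂x = [(+0.10)·160 − (+0.12)·145] / 3050 = -0.0004590
∂d/∂y = [10·(+0.12) − (-10)·(+0.10)] / 3050 = +0.0007213
|∇f| = √(-0.0004590² + 0.0007213²) = 0.000855 m/m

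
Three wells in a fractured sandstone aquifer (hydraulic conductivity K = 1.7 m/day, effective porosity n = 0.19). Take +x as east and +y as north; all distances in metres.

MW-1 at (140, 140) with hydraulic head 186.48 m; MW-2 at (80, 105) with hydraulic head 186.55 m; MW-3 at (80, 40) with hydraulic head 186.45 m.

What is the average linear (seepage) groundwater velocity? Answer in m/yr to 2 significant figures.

Differences from MW-1: to MW-2 (Δx, Δy, Δh) = (-60, -35, +0.07); to MW-3 = (-60, -100, -0.03).
Solve a·Δx + b·Δy = Δh: det = (-60)·(-100) − (-60)·(-35) = 3900.
∂h/∂x = [(+0.07)·(-100) − (-0.03)·(-35)] / 3900 = -0.002064
∂h/∂y = [(-60)·(-0.03) − (-60)·(+0.07)] / 3900 = +0.001538
|∇h| = √(-0.002064² + 0.001538²) = 0.002574
Seepage velocity v = K·i/n = 1.7 × 0.002574 / 0.19 = 0.02303 m/day = 8.412 m/yr.

8.4 m/yr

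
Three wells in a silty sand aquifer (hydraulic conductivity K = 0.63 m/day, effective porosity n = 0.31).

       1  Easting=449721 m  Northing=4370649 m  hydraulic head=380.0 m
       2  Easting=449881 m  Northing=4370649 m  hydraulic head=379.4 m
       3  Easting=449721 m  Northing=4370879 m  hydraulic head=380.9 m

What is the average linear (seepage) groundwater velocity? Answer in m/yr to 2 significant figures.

4.0 m/yr

∂h/∂x = (379.4 − 380.0) / (449881 − 449721) = -0.003750
∂h/∂y = (380.9 − 380.0) / (4370879 − 4370649) = +0.003913
|∇h| = √(-0.003750² + 0.003913²) = 0.00542
Seepage velocity v = K·i/n = 0.63 × 0.00542 / 0.31 = 0.01101 m/day = 4.021 m/yr.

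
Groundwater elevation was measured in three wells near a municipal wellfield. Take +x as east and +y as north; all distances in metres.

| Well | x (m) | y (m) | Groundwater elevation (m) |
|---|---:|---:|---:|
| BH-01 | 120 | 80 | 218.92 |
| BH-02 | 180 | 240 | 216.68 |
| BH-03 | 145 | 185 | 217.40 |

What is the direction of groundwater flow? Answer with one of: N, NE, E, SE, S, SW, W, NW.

Differences from BH-01: to BH-02 (Δx, Δy, Δh) = (60, 160, -2.24); to BH-03 = (25, 105, -1.52).
Determinant of the coordinate differences = 60·105 − 25·160 = 2300.
∂h/∂x = [(-2.24)·105 − (-1.52)·160] / 2300 = +0.003478
∂h/∂y = [60·(-1.52) − 25·(-2.24)] / 2300 = -0.01530
Flow = −∇h = (-0.003478 east, +0.01530 north), which points north.

N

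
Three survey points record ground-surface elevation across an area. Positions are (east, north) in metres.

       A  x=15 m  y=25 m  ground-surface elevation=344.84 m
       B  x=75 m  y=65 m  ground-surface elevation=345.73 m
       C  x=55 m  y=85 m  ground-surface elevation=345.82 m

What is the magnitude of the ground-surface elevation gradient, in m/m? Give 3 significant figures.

0.0136 m/m

Differences from A: to B (Δx, Δy, Δh) = (60, 40, +0.89); to C = (40, 60, +0.98).
Solve a·Δx + b·Δy = Δz: det = 60·60 − 40·40 = 2000.
∂z/∂x = [(+0.89)·60 − (+0.98)·40] / 2000 = +0.007100
∂z/∂y = [60·(+0.98) − 40·(+0.89)] / 2000 = +0.01160
|∇f| = √(0.007100² + 0.01160²) = 0.0136 m/m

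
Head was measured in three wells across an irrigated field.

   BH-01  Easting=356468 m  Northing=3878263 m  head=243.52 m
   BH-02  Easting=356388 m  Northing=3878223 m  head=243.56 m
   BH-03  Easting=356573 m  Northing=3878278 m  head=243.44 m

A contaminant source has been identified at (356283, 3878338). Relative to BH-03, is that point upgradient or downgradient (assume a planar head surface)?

upgradient

With h = a·x + b·y + c and BH-01 as origin, the differences give:
  (-80)·a + (-40)·b = +0.04
  105·a + 15·b = -0.08
Eliminate b (×15 and ×(-40), subtract): 3000·a = -2.600 → a = ∂h/∂x = -0.0008667
Back-substitute: b = ∂h/∂y = +0.0007333.
Head at (356283, 3878338) = 243.52 + (-0.0008667)·(-185) + (+0.0007333)·(75) = 243.74 m.
That is higher than the 243.44 m at BH-03, so the point is upgradient.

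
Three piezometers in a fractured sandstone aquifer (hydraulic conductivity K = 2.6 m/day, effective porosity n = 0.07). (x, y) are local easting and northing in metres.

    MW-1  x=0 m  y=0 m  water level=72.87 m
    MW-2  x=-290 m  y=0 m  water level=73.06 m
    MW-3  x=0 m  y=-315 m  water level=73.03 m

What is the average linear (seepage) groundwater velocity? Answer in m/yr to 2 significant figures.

11 m/yr

∂h/∂x = (73.06 − 72.87) / (-290 − 0) = -0.0006552
∂h/∂y = (73.03 − 72.87) / (-315 − 0) = -0.0005079
|∇h| = √(-0.0006552² + -0.0005079²) = 0.000829
Seepage velocity v = K·i/n = 2.6 × 0.000829 / 0.07 = 0.03079 m/day = 11.25 m/yr.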